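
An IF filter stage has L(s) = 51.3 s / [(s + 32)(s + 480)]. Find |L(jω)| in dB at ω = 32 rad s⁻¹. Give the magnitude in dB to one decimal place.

|j32| = 32
|j32 + 32| = √(32² + 32²) = 45.25
|j32 + 480| = √(32² + 480²) = 481.1
|L(j32)| = 51.3 × 32 / (45.25 × 481.1) = 0.075405
20 log₁₀(0.075405) = -22.45 dB

-22.5 dB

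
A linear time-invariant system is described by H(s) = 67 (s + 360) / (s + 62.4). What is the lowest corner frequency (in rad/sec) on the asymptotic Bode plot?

Break frequencies occur at each pole and zero magnitude: 62.4 rad/sec, 360 rad/sec.
The lowest is 62.4 rad/sec.

62.4 rad/sec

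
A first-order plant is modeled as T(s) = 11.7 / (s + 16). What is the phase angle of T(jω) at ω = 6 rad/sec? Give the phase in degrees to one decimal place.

-20.6°

∠(j6 + 16) = arctan(6/16) = 20.56°
∠T(j6) = −20.56° = -20.56°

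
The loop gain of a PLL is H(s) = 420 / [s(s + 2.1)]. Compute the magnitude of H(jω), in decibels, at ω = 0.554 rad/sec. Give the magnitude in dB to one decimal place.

|j0.554 + 2.1| = √(0.554² + 2.1²) = 2.172
|j0.554| = 0.554
|H(j0.554)| = 420 / (2.172 × 0.554) = 349.07
20 log₁₀(349.07) = 50.86 dB

50.9 dB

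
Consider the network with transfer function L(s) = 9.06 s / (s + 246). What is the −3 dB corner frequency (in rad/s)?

For a single-pole high-pass, the −3 dB point is at the pole: ω = 246 rad/s.

246 rad/s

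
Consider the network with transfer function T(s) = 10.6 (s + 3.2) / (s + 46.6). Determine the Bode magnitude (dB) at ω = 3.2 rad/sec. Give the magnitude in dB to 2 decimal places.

0.23 dB

|j3.2 + 3.2| = √(3.2² + 3.2²) = 4.525
|j3.2 + 46.6| = √(3.2² + 46.6²) = 46.71
|T(j3.2)| = 10.6 × 4.525 / 46.71 = 1.027
20 log₁₀(1.027) = 0.231 dB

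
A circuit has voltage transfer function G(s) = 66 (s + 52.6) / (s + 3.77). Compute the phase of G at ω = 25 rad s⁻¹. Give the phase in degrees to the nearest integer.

∠(j25 + 52.6) = arctan(25/52.6) = 25.42°
∠(j25 + 3.77) = arctan(25/3.77) = 81.42°
∠G(j25) = 25.42° − 81.42° = -56.00°

-56°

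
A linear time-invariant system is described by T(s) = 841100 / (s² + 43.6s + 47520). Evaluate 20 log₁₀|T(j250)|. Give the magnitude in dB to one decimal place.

33.1 dB

|(j250)² + 43.6(j250) + 47520| = |-14980 + j10900| = 1.853e+04
|T(j250)| = 841100 / 1.853e+04 = 45.401
20 log₁₀(45.401) = 33.14 dB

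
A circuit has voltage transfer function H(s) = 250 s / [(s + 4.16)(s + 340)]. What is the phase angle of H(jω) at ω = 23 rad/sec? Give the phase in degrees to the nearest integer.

6°

∠(j23) = 90.00°
∠(j23 + 4.16) = arctan(23/4.16) = 79.75°
∠(j23 + 340) = arctan(23/340) = 3.87°
∠H(j23) = 90.00° − (79.75° + 3.87°) = 6.38°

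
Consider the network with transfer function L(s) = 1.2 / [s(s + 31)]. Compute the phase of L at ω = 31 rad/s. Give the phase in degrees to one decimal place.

∠(j31 + 31) = arctan(31/31) = 45.00°
∠(j31) = 90.00°
∠L(j31) = − (45.00° + 90.00°) = -135.00°

-135.0°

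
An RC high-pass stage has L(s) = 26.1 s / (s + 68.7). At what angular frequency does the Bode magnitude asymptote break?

The single real pole at s = −68.7 gives a corner at ω = 68.7 rad/sec.

68.7 rad/sec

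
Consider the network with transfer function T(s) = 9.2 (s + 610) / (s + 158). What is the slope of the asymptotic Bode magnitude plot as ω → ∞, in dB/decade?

With 1 zero and 1 pole, the high-frequency asymptotic slope is 20 × (1 − 1) = 0 dB/decade.

0 dB/decade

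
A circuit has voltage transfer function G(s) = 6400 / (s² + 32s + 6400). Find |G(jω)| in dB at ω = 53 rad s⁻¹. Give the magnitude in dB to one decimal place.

|(j53)² + 32(j53) + 6400| = |3591 + j1696| = 3971
|G(j53)| = 6400 / 3971 = 1.6115
20 log₁₀(1.6115) = 4.14 dB

4.1 dB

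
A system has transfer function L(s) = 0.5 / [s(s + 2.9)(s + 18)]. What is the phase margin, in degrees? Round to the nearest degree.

90°

Gain crossover: |L(jω)| = 1 at ω ≈ 0.00958 rad/s.
∠L(j0.00958) = −90° − arctan(0.00958/2.9) − arctan(0.00958/18) ≈ -90.22°
PM = 180° + (-90.22°) = 89.78°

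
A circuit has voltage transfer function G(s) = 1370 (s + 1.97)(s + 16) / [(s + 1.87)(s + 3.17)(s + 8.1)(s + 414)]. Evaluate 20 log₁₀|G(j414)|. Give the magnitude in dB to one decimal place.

-45.0 dB

|j414 + 1.97| = √(414² + 1.97²) = 414
|j414 + 16| = √(414² + 16²) = 414.3
|j414 + 1.87| = √(414² + 1.87²) = 414
|j414 + 3.17| = √(414² + 3.17²) = 414
|j414 + 8.1| = √(414² + 8.1²) = 414.1
|j414 + 414| = √(414² + 414²) = 585.5
|G(j414)| = 1370 × 414 × 414.3 / (414 × 414 × 414.1 × 585.5) = 0.005655
20 log₁₀(0.005655) = -44.95 dB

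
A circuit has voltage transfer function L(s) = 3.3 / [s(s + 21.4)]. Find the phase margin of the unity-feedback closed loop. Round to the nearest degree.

Gain crossover: |L(jω)| = 1 at ω ≈ 0.154 rad/sec.
∠L(j0.154) = −90° − arctan(0.154/21.4) ≈ -90.41°
PM = 180° + (-90.41°) = 89.59°

90°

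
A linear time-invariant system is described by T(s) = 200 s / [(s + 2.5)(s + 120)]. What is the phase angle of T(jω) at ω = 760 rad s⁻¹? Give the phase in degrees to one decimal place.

-80.8 deg

∠(j760) = 90.00°
∠(j760 + 2.5) = arctan(760/2.5) = 89.81°
∠(j760 + 120) = arctan(760/120) = 81.03°
∠T(j760) = 90.00° − (89.81° + 81.03°) = -80.84°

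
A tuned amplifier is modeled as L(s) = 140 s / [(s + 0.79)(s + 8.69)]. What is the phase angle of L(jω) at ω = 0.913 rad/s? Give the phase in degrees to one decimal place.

34.9°

∠(j0.913) = 90.00°
∠(j0.913 + 0.79) = arctan(0.913/0.79) = 49.13°
∠(j0.913 + 8.69) = arctan(0.913/8.69) = 6.00°
∠L(j0.913) = 90.00° − (49.13° + 6.00°) = 34.87°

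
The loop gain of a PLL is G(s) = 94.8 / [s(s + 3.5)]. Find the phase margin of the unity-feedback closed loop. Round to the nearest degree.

20°

Gain crossover: |G(jω)| = 1 at ω ≈ 9.43 rad/s.
∠G(j9.43) = −90° − arctan(9.43/3.5) ≈ -159.63°
PM = 180° + (-159.63°) = 20.37°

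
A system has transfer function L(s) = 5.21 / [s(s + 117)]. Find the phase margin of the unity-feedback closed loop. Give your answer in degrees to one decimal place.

Gain crossover: |L(jω)| = 1 at ω ≈ 0.0445 rad/sec.
∠L(j0.0445) = −90° − arctan(0.0445/117) ≈ -90.02°
PM = 180° + (-90.02°) = 89.98°

90.0°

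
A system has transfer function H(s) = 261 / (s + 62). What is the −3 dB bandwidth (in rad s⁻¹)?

62 rad s⁻¹

For a single-pole low-pass, the −3 dB point is at the pole: ω = 62 rad s⁻¹.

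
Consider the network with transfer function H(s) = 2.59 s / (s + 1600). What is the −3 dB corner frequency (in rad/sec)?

For a single-pole high-pass, the −3 dB point is at the pole: ω = 1600 rad/sec.

1600 rad/sec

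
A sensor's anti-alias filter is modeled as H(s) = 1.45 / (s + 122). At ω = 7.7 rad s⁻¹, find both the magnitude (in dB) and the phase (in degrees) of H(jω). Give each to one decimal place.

|j7.7 + 122| = √(7.7² + 122²) = 122.2
|H(j7.7)| = 1.45 / 122.2 = 0.011862
20 log₁₀(0.011862) = -38.52 dB
∠(j7.7 + 122) = arctan(7.7/122) = 3.61°
∠H(j7.7) = −3.61° = -3.61°

|H| = -38.5 dB, ∠H = -3.6 deg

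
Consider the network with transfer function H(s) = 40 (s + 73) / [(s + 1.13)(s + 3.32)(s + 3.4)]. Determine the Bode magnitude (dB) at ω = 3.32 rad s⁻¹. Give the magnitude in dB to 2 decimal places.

|j3.32 + 73| = √(3.32² + 73²) = 73.08
|j3.32 + 1.13| = √(3.32² + 1.13²) = 3.507
|j3.32 + 3.32| = √(3.32² + 3.32²) = 4.695
|j3.32 + 3.4| = √(3.32² + 3.4²) = 4.752
|H(j3.32)| = 40 × 73.08 / (3.507 × 4.695 × 4.752) = 37.355
20 log₁₀(37.355) = 31.447 dB

31.45 dB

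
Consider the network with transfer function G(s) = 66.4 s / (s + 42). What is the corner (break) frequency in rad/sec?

42 rad/sec

The single real pole at s = −42 gives a corner at ω = 42 rad/sec.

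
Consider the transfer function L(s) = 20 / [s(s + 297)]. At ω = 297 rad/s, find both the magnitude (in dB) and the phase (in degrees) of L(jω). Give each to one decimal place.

|j297 + 297| = √(297² + 297²) = 420
|j297| = 297
|L(j297)| = 20 / (420 × 297) = 0.00016033
20 log₁₀(0.00016033) = -75.90 dB
∠(j297 + 297) = arctan(297/297) = 45.00°
∠(j297) = 90.00°
∠L(j297) = − (45.00° + 90.00°) = -135.00°

|L| = -75.9 dB, ∠L = -135.0°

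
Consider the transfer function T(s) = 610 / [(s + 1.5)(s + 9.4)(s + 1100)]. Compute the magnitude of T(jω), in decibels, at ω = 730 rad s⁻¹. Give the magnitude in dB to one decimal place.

-121.2 dB

|j730 + 1.5| = √(730² + 1.5²) = 730
|j730 + 9.4| = √(730² + 9.4²) = 730.1
|j730 + 1100| = √(730² + 1100²) = 1320
|T(j730)| = 610 / (730 × 730.1 × 1320) = 8.6698e-07
20 log₁₀(8.6698e-07) = -121.24 dB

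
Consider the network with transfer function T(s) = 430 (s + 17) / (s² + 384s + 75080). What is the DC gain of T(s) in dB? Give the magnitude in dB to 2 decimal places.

T(0) = 430 × 17 / 75080 = 0.097363
20 log₁₀(0.097363) = -20.232 dB

-20.23 dB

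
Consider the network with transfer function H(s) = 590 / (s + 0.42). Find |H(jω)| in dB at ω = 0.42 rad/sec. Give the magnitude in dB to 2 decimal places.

59.94 dB

|j0.42 + 0.42| = √(0.42² + 0.42²) = 0.594
|H(j0.42)| = 590 / 0.594 = 993.32
20 log₁₀(993.32) = 59.942 dB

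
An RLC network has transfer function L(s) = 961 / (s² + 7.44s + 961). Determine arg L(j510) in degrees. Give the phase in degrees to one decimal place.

-179.2°

∠[(j510)² + 7.44(j510) + 961] = ∠[-2.5914e+05 + j3794.4] = 179.16°
∠L(j510) = −179.16° = -179.16°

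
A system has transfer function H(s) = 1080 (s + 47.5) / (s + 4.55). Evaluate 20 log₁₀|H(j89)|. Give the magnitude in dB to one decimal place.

|j89 + 47.5| = √(89² + 47.5²) = 100.9
|j89 + 4.55| = √(89² + 4.55²) = 89.12
|H(j89)| = 1080 × 100.9 / 89.12 = 1222.6
20 log₁₀(1222.6) = 61.75 dB

61.7 dB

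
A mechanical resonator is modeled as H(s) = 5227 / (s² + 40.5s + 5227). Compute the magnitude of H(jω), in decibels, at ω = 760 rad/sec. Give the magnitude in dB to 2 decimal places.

|(j760)² + 40.5(j760) + 5227| = |-5.7237e+05 + j30780| = 5.732e+05
|H(j760)| = 5227 / 5.732e+05 = 0.009119
20 log₁₀(0.009119) = -40.801 dB

-40.80 dB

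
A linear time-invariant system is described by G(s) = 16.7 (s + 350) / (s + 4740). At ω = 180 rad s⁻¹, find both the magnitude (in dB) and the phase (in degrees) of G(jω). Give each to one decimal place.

|j180 + 350| = √(180² + 350²) = 393.6
|j180 + 4740| = √(180² + 4740²) = 4743
|G(j180)| = 16.7 × 393.6 / 4743 = 1.3856
20 log₁₀(1.3856) = 2.83 dB
∠(j180 + 350) = arctan(180/350) = 27.22°
∠(j180 + 4740) = arctan(180/4740) = 2.17°
∠G(j180) = 27.22° − 2.17° = 25.04°

|G| = 2.8 dB, ∠G = 25.0°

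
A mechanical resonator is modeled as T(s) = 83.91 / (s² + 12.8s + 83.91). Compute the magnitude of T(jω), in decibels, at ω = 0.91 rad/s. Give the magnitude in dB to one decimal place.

0.0 dB

|(j0.91)² + 12.8(j0.91) + 83.91| = |83.082 + j11.648| = 83.89
|T(j0.91)| = 83.91 / 83.89 = 1.0002
20 log₁₀(1.0002) = 0.00 dB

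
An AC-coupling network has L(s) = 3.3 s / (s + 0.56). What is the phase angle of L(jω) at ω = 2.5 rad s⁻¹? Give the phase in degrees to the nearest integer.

13 deg

∠(j2.5) = 90.00°
∠(j2.5 + 0.56) = arctan(2.5/0.56) = 77.37°
∠L(j2.5) = 90.00° − 77.37° = 12.63°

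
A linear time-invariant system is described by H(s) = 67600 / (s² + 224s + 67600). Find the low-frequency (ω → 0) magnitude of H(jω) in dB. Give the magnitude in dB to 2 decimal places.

0.00 dB

H(0) = 67600 / 67600 = 1
20 log₁₀(1) = 0.000 dB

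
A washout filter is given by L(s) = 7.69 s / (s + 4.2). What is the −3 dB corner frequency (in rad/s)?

4.2 rad/s

For a single-pole high-pass, the −3 dB point is at the pole: ω = 4.2 rad/s.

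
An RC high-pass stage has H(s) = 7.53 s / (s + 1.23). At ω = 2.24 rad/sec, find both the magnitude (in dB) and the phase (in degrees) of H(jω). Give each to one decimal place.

|j2.24| = 2.24
|j2.24 + 1.23| = √(2.24² + 1.23²) = 2.555
|H(j2.24)| = 7.53 × 2.24 / 2.555 = 6.6004
20 log₁₀(6.6004) = 16.39 dB
∠(j2.24) = 90.00°
∠(j2.24 + 1.23) = arctan(2.24/1.23) = 61.23°
∠H(j2.24) = 90.00° − 61.23° = 28.77°

|H| = 16.4 dB, ∠H = 28.8°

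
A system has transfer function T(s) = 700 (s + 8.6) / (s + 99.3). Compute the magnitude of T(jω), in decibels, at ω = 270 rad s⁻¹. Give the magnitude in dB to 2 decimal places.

56.36 dB

|j270 + 8.6| = √(270² + 8.6²) = 270.1
|j270 + 99.3| = √(270² + 99.3²) = 287.7
|T(j270)| = 700 × 270.1 / 287.7 = 657.31
20 log₁₀(657.31) = 56.355 dB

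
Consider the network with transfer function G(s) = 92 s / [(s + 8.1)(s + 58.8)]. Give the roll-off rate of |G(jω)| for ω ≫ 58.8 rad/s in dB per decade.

With 1 zero and 2 poles, the high-frequency asymptotic slope is 20 × (1 − 2) = -20 dB/decade.

-20 dB/decade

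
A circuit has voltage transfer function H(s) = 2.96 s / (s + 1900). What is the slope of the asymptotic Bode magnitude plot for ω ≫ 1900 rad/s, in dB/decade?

With 1 zero and 1 pole, the high-frequency asymptotic slope is 20 × (1 − 1) = 0 dB/decade.

0 dB/decade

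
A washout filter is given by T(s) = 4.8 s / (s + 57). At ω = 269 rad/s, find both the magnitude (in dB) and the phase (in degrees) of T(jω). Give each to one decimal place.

|T| = 13.4 dB, ∠T = 12.0°

|j269| = 269
|j269 + 57| = √(269² + 57²) = 275
|T(j269)| = 4.8 × 269 / 275 = 4.6957
20 log₁₀(4.6957) = 13.43 dB
∠(j269) = 90.00°
∠(j269 + 57) = arctan(269/57) = 78.04°
∠T(j269) = 90.00° − 78.04° = 11.96°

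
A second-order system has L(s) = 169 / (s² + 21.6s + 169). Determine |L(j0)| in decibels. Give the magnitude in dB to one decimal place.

L(0) = 169 / 169 = 1
20 log₁₀(1) = 0.00 dB

0.0 dB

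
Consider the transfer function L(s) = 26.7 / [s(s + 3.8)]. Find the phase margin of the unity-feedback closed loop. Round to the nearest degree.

40°

Gain crossover: |L(jω)| = 1 at ω ≈ 4.52 rad/sec.
∠L(j4.52) = −90° − arctan(4.52/3.8) ≈ -139.95°
PM = 180° + (-139.95°) = 40.05°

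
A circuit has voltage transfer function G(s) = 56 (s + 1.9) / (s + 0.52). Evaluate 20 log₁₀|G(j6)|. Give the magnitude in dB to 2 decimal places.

35.35 dB

|j6 + 1.9| = √(6² + 1.9²) = 6.294
|j6 + 0.52| = √(6² + 0.52²) = 6.022
|G(j6)| = 56 × 6.294 / 6.022 = 58.521
20 log₁₀(58.521) = 35.346 dB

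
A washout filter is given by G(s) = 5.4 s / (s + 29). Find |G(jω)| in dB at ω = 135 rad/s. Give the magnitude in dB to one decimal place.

|j135| = 135
|j135 + 29| = √(135² + 29²) = 138.1
|G(j135)| = 5.4 × 135 / 138.1 = 5.2796
20 log₁₀(5.2796) = 14.45 dB

14.5 dB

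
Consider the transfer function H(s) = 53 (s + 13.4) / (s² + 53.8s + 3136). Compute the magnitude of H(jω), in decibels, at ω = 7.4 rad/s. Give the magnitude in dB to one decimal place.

|j7.4 + 13.4| = √(7.4² + 13.4²) = 15.31
|(j7.4)² + 53.8(j7.4) + 3136| = |3081.2 + j398.12| = 3107
|H(j7.4)| = 53 × 15.31 / 3107 = 0.26113
20 log₁₀(0.26113) = -11.66 dB

-11.7 dB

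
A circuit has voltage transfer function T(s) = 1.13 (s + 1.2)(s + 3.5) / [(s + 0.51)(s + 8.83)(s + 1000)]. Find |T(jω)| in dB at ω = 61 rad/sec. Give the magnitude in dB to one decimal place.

|j61 + 1.2| = √(61² + 1.2²) = 61.01
|j61 + 3.5| = √(61² + 3.5²) = 61.1
|j61 + 0.51| = √(61² + 0.51²) = 61
|j61 + 8.83| = √(61² + 8.83²) = 61.64
|j61 + 1000| = √(61² + 1000²) = 1002
|T(j61)| = 1.13 × 61.01 × 61.1 / (61 × 61.64 × 1002) = 0.0011183
20 log₁₀(0.0011183) = -59.03 dB

-59.0 dB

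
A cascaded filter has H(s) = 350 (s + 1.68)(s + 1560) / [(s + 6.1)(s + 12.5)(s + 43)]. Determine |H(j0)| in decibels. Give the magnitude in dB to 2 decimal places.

48.94 dB

H(0) = 350 × 1.68 × 1560 / (6.1 × 12.5 × 43) = 279.77
20 log₁₀(279.77) = 48.936 dB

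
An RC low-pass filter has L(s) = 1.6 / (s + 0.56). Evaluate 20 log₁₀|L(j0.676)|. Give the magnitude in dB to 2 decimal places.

|j0.676 + 0.56| = √(0.676² + 0.56²) = 0.8778
|L(j0.676)| = 1.6 / 0.8778 = 1.8227
20 log₁₀(1.8227) = 5.214 dB

5.21 dB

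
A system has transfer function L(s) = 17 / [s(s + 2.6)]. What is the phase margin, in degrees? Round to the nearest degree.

Gain crossover: |L(jω)| = 1 at ω ≈ 3.74 rad/s.
∠L(j3.74) = −90° − arctan(3.74/2.6) ≈ -145.16°
PM = 180° + (-145.16°) = 34.84°

35°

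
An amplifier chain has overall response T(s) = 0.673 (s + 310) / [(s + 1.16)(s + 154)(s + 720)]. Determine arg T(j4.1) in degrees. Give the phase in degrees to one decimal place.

∠(j4.1 + 310) = arctan(4.1/310) = 0.76°
∠(j4.1 + 1.16) = arctan(4.1/1.16) = 74.20°
∠(j4.1 + 154) = arctan(4.1/154) = 1.53°
∠(j4.1 + 720) = arctan(4.1/720) = 0.33°
∠T(j4.1) = 0.76° − (74.20° + 1.53° + 0.33°) = -75.30°

-75.3°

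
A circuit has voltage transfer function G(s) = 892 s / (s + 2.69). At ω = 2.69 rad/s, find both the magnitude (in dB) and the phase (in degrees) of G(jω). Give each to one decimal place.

|j2.69| = 2.69
|j2.69 + 2.69| = √(2.69² + 2.69²) = 3.804
|G(j2.69)| = 892 × 2.69 / 3.804 = 630.74
20 log₁₀(630.74) = 56.00 dB
∠(j2.69) = 90.00°
∠(j2.69 + 2.69) = arctan(2.69/2.69) = 45.00°
∠G(j2.69) = 90.00° − 45.00° = 45.00°

|G| = 56.0 dB, ∠G = 45.0 deg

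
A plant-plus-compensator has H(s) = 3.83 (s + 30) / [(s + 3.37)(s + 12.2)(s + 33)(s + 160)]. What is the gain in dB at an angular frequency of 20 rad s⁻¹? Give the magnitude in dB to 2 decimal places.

|j20 + 30| = √(20² + 30²) = 36.06
|j20 + 3.37| = √(20² + 3.37²) = 20.28
|j20 + 12.2| = √(20² + 12.2²) = 23.43
|j20 + 33| = √(20² + 33²) = 38.59
|j20 + 160| = √(20² + 160²) = 161.2
|H(j20)| = 3.83 × 36.06 / (20.28 × 23.43 × 38.59 × 161.2) = 4.6709e-05
20 log₁₀(4.6709e-05) = -86.612 dB

-86.61 dB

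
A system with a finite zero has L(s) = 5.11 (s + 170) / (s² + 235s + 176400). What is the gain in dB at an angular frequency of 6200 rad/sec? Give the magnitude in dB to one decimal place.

-61.6 dB

|j6200 + 170| = √(6200² + 170²) = 6202
|(j6200)² + 235(j6200) + 176400| = |-3.8264e+07 + j1.457e+06| = 3.829e+07
|L(j6200)| = 5.11 × 6202 / 3.829e+07 = 0.0008277
20 log₁₀(0.0008277) = -61.64 dB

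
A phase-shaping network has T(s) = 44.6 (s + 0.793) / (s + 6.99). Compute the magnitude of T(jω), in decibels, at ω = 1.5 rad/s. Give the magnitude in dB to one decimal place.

|j1.5 + 0.793| = √(1.5² + 0.793²) = 1.697
|j1.5 + 6.99| = √(1.5² + 6.99²) = 7.149
|T(j1.5)| = 44.6 × 1.697 / 7.149 = 10.585
20 log₁₀(10.585) = 20.49 dB

20.5 dB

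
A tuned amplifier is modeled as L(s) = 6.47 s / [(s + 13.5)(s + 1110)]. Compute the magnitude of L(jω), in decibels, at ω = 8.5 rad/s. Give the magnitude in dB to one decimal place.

-50.2 dB

|j8.5| = 8.5
|j8.5 + 13.5| = √(8.5² + 13.5²) = 15.95
|j8.5 + 1110| = √(8.5² + 1110²) = 1110
|L(j8.5)| = 6.47 × 8.5 / (15.95 × 1110) = 0.0031056
20 log₁₀(0.0031056) = -50.16 dB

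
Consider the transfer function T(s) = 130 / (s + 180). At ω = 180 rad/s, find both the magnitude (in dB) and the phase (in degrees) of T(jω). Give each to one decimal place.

|T| = -5.8 dB, ∠T = -45.0 deg

|j180 + 180| = √(180² + 180²) = 254.6
|T(j180)| = 130 / 254.6 = 0.51069
20 log₁₀(0.51069) = -5.84 dB
∠(j180 + 180) = arctan(180/180) = 45.00°
∠T(j180) = −45.00° = -45.00°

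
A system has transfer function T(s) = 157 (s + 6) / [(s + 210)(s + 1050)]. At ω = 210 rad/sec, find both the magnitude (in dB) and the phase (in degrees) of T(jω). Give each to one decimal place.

|j210 + 6| = √(210² + 6²) = 210.1
|j210 + 210| = √(210² + 210²) = 297
|j210 + 1050| = √(210² + 1050²) = 1071
|T(j210)| = 157 × 210.1 / (297 × 1071) = 0.10372
20 log₁₀(0.10372) = -19.68 dB
∠(j210 + 6) = arctan(210/6) = 88.36°
∠(j210 + 210) = arctan(210/210) = 45.00°
∠(j210 + 1050) = arctan(210/1050) = 11.31°
∠T(j210) = 88.36° − (45.00° + 11.31°) = 32.05°

|T| = -19.7 dB, ∠T = 32.1 deg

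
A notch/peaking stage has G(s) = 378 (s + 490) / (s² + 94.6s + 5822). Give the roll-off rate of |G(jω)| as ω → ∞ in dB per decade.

With 1 zero and 2 poles, the high-frequency asymptotic slope is 20 × (1 − 2) = -20 dB/decade.

-20 dB/decade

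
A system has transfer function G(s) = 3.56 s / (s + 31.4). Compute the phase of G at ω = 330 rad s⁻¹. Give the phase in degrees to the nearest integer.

∠(j330) = 90.00°
∠(j330 + 31.4) = arctan(330/31.4) = 84.56°
∠G(j330) = 90.00° − 84.56° = 5.44°

5°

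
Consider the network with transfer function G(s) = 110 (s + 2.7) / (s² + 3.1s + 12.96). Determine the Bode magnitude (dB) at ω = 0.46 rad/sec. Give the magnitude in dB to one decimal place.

|j0.46 + 2.7| = √(0.46² + 2.7²) = 2.739
|(j0.46)² + 3.1(j0.46) + 12.96| = |12.748 + j1.426| = 12.83
|G(j0.46)| = 110 × 2.739 / 12.83 = 23.486
20 log₁₀(23.486) = 27.42 dB

27.4 dB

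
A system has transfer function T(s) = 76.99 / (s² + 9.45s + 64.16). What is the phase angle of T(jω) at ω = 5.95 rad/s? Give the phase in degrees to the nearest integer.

-63 deg

∠[(j5.95)² + 9.45(j5.95) + 64.16] = ∠[28.757 + j56.227] = 62.91°
∠T(j5.95) = −62.91° = -62.91°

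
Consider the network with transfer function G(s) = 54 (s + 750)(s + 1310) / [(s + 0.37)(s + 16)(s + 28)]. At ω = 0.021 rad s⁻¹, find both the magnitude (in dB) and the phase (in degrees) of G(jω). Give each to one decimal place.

|j0.021 + 750| = √(0.021² + 750²) = 750
|j0.021 + 1310| = √(0.021² + 1310²) = 1310
|j0.021 + 0.37| = √(0.021² + 0.37²) = 0.3706
|j0.021 + 16| = √(0.021² + 16²) = 16
|j0.021 + 28| = √(0.021² + 28²) = 28
|G(j0.021)| = 54 × 750 × 1310 / (0.3706 × 16 × 28) = 3.1956e+05
20 log₁₀(3.1956e+05) = 110.09 dB
∠(j0.021 + 750) = arctan(0.021/750) = 0.00°
∠(j0.021 + 1310) = arctan(0.021/1310) = 0.00°
∠(j0.021 + 0.37) = arctan(0.021/0.37) = 3.25°
∠(j0.021 + 16) = arctan(0.021/16) = 0.08°
∠(j0.021 + 28) = arctan(0.021/28) = 0.04°
∠G(j0.021) = 0.00° + 0.00° − (3.25° + 0.08° + 0.04°) = -3.36°

|G| = 110.1 dB, ∠G = -3.4°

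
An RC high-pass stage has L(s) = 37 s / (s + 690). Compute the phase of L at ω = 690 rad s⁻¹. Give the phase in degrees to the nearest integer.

45°

∠(j690) = 90.00°
∠(j690 + 690) = arctan(690/690) = 45.00°
∠L(j690) = 90.00° − 45.00° = 45.00°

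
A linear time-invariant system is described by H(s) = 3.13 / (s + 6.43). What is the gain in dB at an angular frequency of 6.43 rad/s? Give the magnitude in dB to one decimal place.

-9.3 dB

|j6.43 + 6.43| = √(6.43² + 6.43²) = 9.093
|H(j6.43)| = 3.13 / 9.093 = 0.34421
20 log₁₀(0.34421) = -9.26 dB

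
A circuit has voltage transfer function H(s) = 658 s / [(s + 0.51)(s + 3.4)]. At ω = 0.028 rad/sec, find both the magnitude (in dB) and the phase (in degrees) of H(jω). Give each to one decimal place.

|H| = 20.5 dB, ∠H = 86.4 deg

|j0.028| = 0.028
|j0.028 + 0.51| = √(0.028² + 0.51²) = 0.5108
|j0.028 + 3.4| = √(0.028² + 3.4²) = 3.4
|H(j0.028)| = 658 × 0.028 / (0.5108 × 3.4) = 10.609
20 log₁₀(10.609) = 20.51 dB
∠(j0.028) = 90.00°
∠(j0.028 + 0.51) = arctan(0.028/0.51) = 3.14°
∠(j0.028 + 3.4) = arctan(0.028/3.4) = 0.47°
∠H(j0.028) = 90.00° − (3.14° + 0.47°) = 86.39°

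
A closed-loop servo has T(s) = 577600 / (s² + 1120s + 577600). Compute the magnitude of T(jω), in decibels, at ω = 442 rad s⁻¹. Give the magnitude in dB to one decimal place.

|(j442)² + 1120(j442) + 577600| = |3.8224e+05 + j4.9504e+05| = 6.254e+05
|T(j442)| = 577600 / 6.254e+05 = 0.92352
20 log₁₀(0.92352) = -0.69 dB

-0.7 dB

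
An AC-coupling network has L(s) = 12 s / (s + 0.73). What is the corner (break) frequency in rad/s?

0.73 rad/s

The single real pole at s = −0.73 gives a corner at ω = 0.73 rad/s.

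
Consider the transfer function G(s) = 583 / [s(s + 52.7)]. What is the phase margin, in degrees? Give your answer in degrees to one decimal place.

Gain crossover: |G(jω)| = 1 at ω ≈ 10.8 rad/sec.
∠G(j10.8) = −90° − arctan(10.8/52.7) ≈ -101.62°
PM = 180° + (-101.62°) = 78.38°

78.4°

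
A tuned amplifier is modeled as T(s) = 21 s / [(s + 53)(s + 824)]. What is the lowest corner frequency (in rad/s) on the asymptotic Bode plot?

Break frequencies occur at each pole and zero magnitude: 53 rad/s, 824 rad/s.
The lowest is 53 rad/s.

53 rad/s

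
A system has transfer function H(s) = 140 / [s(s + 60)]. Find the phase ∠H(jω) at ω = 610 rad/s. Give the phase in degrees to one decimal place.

-174.4°

∠(j610 + 60) = arctan(610/60) = 84.38°
∠(j610) = 90.00°
∠H(j610) = − (84.38° + 90.00°) = -174.38°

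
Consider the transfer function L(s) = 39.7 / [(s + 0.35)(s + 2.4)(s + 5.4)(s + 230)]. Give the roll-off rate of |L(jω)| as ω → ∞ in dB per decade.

With 0 zeros and 4 poles, the high-frequency asymptotic slope is 20 × (0 − 4) = -80 dB/decade.

-80 dB/decade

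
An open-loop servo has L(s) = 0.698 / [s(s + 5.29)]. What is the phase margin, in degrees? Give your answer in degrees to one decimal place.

88.6°

Gain crossover: |L(jω)| = 1 at ω ≈ 0.132 rad s⁻¹.
∠L(j0.132) = −90° − arctan(0.132/5.29) ≈ -91.43°
PM = 180° + (-91.43°) = 88.57°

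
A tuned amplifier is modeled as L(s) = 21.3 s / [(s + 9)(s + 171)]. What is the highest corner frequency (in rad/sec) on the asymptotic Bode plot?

171 rad/sec

Break frequencies occur at each pole and zero magnitude: 9 rad/sec, 171 rad/sec.
The highest is 171 rad/sec.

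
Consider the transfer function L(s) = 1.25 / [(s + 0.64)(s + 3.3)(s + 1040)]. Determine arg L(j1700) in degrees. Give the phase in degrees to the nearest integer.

-238 deg

∠(j1700 + 0.64) = arctan(1700/0.64) = 89.98°
∠(j1700 + 3.3) = arctan(1700/3.3) = 89.89°
∠(j1700 + 1040) = arctan(1700/1040) = 58.54°
∠L(j1700) = − (89.98° + 89.89° + 58.54°) = -238.41°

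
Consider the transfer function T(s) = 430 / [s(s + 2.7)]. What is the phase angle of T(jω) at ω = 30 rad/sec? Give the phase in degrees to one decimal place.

-174.9 deg

∠(j30 + 2.7) = arctan(30/2.7) = 84.86°
∠(j30) = 90.00°
∠T(j30) = − (84.86° + 90.00°) = -174.86°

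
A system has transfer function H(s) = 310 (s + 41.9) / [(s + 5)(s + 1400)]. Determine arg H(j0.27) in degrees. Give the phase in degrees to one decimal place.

-2.7 deg

∠(j0.27 + 41.9) = arctan(0.27/41.9) = 0.37°
∠(j0.27 + 5) = arctan(0.27/5) = 3.09°
∠(j0.27 + 1400) = arctan(0.27/1400) = 0.01°
∠H(j0.27) = 0.37° − (3.09° + 0.01°) = -2.73°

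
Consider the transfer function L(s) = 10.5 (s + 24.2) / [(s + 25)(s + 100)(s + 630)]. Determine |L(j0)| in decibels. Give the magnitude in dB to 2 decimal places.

-75.85 dB

L(0) = 10.5 × 24.2 / (25 × 100 × 630) = 0.00016133
20 log₁₀(0.00016133) = -75.846 dB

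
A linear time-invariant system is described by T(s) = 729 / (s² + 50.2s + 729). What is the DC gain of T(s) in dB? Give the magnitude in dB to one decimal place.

0.0 dB

T(0) = 729 / 729 = 1
20 log₁₀(1) = 0.00 dB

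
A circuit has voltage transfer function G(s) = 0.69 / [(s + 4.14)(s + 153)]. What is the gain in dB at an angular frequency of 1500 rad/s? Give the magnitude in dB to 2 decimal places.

-130.31 dB

|j1500 + 4.14| = √(1500² + 4.14²) = 1500
|j1500 + 153| = √(1500² + 153²) = 1508
|G(j1500)| = 0.69 / (1500 × 1508) = 3.0508e-07
20 log₁₀(3.0508e-07) = -130.312 dB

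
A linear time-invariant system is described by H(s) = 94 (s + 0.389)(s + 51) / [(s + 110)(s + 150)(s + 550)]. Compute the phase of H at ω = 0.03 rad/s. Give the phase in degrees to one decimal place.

4.4 deg

∠(j0.03 + 0.389) = arctan(0.03/0.389) = 4.41°
∠(j0.03 + 51) = arctan(0.03/51) = 0.03°
∠(j0.03 + 110) = arctan(0.03/110) = 0.02°
∠(j0.03 + 150) = arctan(0.03/150) = 0.01°
∠(j0.03 + 550) = arctan(0.03/550) = 0.00°
∠H(j0.03) = 4.41° + 0.03° − (0.02° + 0.01° + 0.00°) = 4.41°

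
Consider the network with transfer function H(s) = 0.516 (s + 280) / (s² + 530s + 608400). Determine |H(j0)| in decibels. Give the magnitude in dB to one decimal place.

-72.5 dB

H(0) = 0.516 × 280 / 608400 = 0.00023748
20 log₁₀(0.00023748) = -72.49 dB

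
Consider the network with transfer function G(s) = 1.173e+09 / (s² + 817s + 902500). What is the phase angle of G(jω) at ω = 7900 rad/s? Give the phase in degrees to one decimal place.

-174.0°

∠[(j7900)² + 817(j7900) + 902500] = ∠[-6.1508e+07 + j6.4543e+06] = 174.01°
∠G(j7900) = −174.01° = -174.01°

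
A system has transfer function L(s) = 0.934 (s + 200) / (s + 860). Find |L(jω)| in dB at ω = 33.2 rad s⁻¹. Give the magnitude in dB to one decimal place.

|j33.2 + 200| = √(33.2² + 200²) = 202.7
|j33.2 + 860| = √(33.2² + 860²) = 860.6
|L(j33.2)| = 0.934 × 202.7 / 860.6 = 0.22002
20 log₁₀(0.22002) = -13.15 dB

-13.2 dB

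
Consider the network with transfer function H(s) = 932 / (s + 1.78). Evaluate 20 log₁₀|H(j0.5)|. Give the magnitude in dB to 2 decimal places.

|j0.5 + 1.78| = √(0.5² + 1.78²) = 1.849
|H(j0.5)| = 932 / 1.849 = 504.09
20 log₁₀(504.09) = 54.050 dB

54.05 dB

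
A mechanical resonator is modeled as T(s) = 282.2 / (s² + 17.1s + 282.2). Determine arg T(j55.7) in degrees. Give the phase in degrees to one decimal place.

∠[(j55.7)² + 17.1(j55.7) + 282.2] = ∠[-2820.3 + j952.47] = 161.34°
∠T(j55.7) = −161.34° = -161.34°

-161.3 deg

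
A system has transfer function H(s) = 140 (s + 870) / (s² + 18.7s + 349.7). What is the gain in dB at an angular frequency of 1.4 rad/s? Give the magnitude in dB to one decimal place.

50.9 dB

|j1.4 + 870| = √(1.4² + 870²) = 870
|(j1.4)² + 18.7(j1.4) + 349.7| = |347.74 + j26.18| = 348.7
|H(j1.4)| = 140 × 870 / 348.7 = 349.27
20 log₁₀(349.27) = 50.86 dB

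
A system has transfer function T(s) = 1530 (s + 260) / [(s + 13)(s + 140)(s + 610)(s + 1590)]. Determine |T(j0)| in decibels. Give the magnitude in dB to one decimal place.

T(0) = 1530 × 260 / (13 × 140 × 610 × 1590) = 0.00022535
20 log₁₀(0.00022535) = -72.94 dB

-72.9 dB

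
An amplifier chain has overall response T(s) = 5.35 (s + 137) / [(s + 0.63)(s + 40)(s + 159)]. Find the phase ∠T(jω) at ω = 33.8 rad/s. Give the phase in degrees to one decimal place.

∠(j33.8 + 137) = arctan(33.8/137) = 13.86°
∠(j33.8 + 0.63) = arctan(33.8/0.63) = 88.93°
∠(j33.8 + 40) = arctan(33.8/40) = 40.20°
∠(j33.8 + 159) = arctan(33.8/159) = 12.00°
∠T(j33.8) = 13.86° − (88.93° + 40.20° + 12.00°) = -127.27°

-127.3°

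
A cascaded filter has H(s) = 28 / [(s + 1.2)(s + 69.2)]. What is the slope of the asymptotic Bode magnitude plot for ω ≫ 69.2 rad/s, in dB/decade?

-40 dB/decade

With 0 zeros and 2 poles, the high-frequency asymptotic slope is 20 × (0 − 2) = -40 dB/decade.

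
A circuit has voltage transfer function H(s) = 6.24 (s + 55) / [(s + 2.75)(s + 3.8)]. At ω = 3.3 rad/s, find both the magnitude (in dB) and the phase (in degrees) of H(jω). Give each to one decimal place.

|H| = 24.0 dB, ∠H = -87.7°

|j3.3 + 55| = √(3.3² + 55²) = 55.1
|j3.3 + 2.75| = √(3.3² + 2.75²) = 4.296
|j3.3 + 3.8| = √(3.3² + 3.8²) = 5.033
|H(j3.3)| = 6.24 × 55.1 / (4.296 × 5.033) = 15.903
20 log₁₀(15.903) = 24.03 dB
∠(j3.3 + 55) = arctan(3.3/55) = 3.43°
∠(j3.3 + 2.75) = arctan(3.3/2.75) = 50.19°
∠(j3.3 + 3.8) = arctan(3.3/3.8) = 40.97°
∠H(j3.3) = 3.43° − (50.19° + 40.97°) = -87.73°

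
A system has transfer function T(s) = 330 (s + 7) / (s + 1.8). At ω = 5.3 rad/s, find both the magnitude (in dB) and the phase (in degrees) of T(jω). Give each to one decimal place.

|T| = 54.3 dB, ∠T = -34.1°

|j5.3 + 7| = √(5.3² + 7²) = 8.78
|j5.3 + 1.8| = √(5.3² + 1.8²) = 5.597
|T(j5.3)| = 330 × 8.78 / 5.597 = 517.65
20 log₁₀(517.65) = 54.28 dB
∠(j5.3 + 7) = arctan(5.3/7) = 37.13°
∠(j5.3 + 1.8) = arctan(5.3/1.8) = 71.24°
∠T(j5.3) = 37.13° − 71.24° = -34.11°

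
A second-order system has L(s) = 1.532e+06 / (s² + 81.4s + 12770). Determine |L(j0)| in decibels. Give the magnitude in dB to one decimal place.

41.6 dB

L(0) = 1.532e+06 / 12770 = 119.97
20 log₁₀(119.97) = 41.58 dB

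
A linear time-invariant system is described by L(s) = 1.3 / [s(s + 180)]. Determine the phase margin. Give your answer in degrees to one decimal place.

90.0°

Gain crossover: |L(jω)| = 1 at ω ≈ 0.00722 rad s⁻¹.
∠L(j0.00722) = −90° − arctan(0.00722/180) ≈ -90.00°
PM = 180° + (-90.00°) = 90.00°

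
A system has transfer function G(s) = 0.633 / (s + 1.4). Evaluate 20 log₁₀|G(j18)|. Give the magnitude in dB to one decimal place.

|j18 + 1.4| = √(18² + 1.4²) = 18.05
|G(j18)| = 0.633 / 18.05 = 0.035061
20 log₁₀(0.035061) = -29.10 dB

-29.1 dB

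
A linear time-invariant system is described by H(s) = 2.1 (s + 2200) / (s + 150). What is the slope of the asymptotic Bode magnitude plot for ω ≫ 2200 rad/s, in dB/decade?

0 dB/decade

With 1 zero and 1 pole, the high-frequency asymptotic slope is 20 × (1 − 1) = 0 dB/decade.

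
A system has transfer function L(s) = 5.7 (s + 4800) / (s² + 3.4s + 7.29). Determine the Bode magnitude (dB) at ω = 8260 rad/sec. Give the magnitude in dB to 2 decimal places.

-61.96 dB

|j8260 + 4800| = √(8260² + 4800²) = 9553
|(j8260)² + 3.4(j8260) + 7.29| = |-6.8228e+07 + j28084| = 6.823e+07
|L(j8260)| = 5.7 × 9553 / 6.823e+07 = 0.00079813
20 log₁₀(0.00079813) = -61.959 dB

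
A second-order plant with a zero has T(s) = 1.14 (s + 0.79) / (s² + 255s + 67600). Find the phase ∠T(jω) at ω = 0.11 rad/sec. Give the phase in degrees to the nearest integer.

8 deg

∠(j0.11 + 0.79) = arctan(0.11/0.79) = 7.93°
∠[(j0.11)² + 255(j0.11) + 67600] = ∠[67600 + j28.05] = 0.02°
∠T(j0.11) = 7.93° − 0.02° = 7.90°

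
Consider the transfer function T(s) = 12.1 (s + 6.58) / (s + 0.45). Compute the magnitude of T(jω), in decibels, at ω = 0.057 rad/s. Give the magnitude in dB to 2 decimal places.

44.89 dB

|j0.057 + 6.58| = √(0.057² + 6.58²) = 6.58
|j0.057 + 0.45| = √(0.057² + 0.45²) = 0.4536
|T(j0.057)| = 12.1 × 6.58 / 0.4536 = 175.53
20 log₁₀(175.53) = 44.887 dB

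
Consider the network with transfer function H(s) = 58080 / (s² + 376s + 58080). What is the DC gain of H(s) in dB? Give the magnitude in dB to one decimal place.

0.0 dB

H(0) = 58080 / 58080 = 1
20 log₁₀(1) = 0.00 dB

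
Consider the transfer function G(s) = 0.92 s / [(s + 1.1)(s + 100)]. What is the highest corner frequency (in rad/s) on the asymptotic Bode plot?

Break frequencies occur at each pole and zero magnitude: 1.1 rad/s, 100 rad/s.
The highest is 100 rad/s.

100 rad/s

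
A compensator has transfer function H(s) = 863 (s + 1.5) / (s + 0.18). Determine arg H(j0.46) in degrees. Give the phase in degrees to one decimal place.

∠(j0.46 + 1.5) = arctan(0.46/1.5) = 17.05°
∠(j0.46 + 0.18) = arctan(0.46/0.18) = 68.63°
∠H(j0.46) = 17.05° − 68.63° = -51.58°

-51.6°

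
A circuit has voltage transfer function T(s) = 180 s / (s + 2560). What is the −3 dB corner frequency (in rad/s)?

2560 rad/s

For a single-pole high-pass, the −3 dB point is at the pole: ω = 2560 rad/s.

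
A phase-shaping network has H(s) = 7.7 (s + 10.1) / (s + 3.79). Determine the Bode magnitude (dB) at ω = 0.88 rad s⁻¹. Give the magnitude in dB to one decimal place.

|j0.88 + 10.1| = √(0.88² + 10.1²) = 10.14
|j0.88 + 3.79| = √(0.88² + 3.79²) = 3.891
|H(j0.88)| = 7.7 × 10.14 / 3.891 = 20.064
20 log₁₀(20.064) = 26.05 dB

26.0 dB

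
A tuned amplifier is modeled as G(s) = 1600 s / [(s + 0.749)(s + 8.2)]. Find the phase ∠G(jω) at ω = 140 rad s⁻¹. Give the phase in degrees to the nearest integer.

-86°

∠(j140) = 90.00°
∠(j140 + 0.749) = arctan(140/0.749) = 89.69°
∠(j140 + 8.2) = arctan(140/8.2) = 86.65°
∠G(j140) = 90.00° − (89.69° + 86.65°) = -86.34°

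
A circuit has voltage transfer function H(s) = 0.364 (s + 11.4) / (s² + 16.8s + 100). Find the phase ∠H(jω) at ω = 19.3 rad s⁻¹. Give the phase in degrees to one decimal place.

-70.6 deg

∠(j19.3 + 11.4) = arctan(19.3/11.4) = 59.43°
∠[(j19.3)² + 16.8(j19.3) + 100] = ∠[-272.49 + j324.24] = 130.04°
∠H(j19.3) = 59.43° − 130.04° = -70.61°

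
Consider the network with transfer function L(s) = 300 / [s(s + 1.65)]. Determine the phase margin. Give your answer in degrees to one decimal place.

Gain crossover: |L(jω)| = 1 at ω ≈ 17.3 rad/s.
∠L(j17.3) = −90° − arctan(17.3/1.65) ≈ -174.55°
PM = 180° + (-174.55°) = 5.45°

5.5°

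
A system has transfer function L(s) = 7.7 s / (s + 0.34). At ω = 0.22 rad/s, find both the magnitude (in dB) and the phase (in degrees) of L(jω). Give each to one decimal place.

|j0.22| = 0.22
|j0.22 + 0.34| = √(0.22² + 0.34²) = 0.405
|L(j0.22)| = 7.7 × 0.22 / 0.405 = 4.183
20 log₁₀(4.183) = 12.43 dB
∠(j0.22) = 90.00°
∠(j0.22 + 0.34) = arctan(0.22/0.34) = 32.91°
∠L(j0.22) = 90.00° − 32.91° = 57.09°

|L| = 12.4 dB, ∠L = 57.1°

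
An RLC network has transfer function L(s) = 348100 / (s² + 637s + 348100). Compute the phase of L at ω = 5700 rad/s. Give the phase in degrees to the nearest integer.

∠[(j5700)² + 637(j5700) + 348100] = ∠[-3.2142e+07 + j3.6309e+06] = 173.55°
∠L(j5700) = −173.55° = -173.55°

-174°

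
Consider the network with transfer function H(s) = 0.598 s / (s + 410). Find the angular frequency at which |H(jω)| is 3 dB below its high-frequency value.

For a single-pole high-pass, the −3 dB point is at the pole: ω = 410 rad s⁻¹.

410 rad s⁻¹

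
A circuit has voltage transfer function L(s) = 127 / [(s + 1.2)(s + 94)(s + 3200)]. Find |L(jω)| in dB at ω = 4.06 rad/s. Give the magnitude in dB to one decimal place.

|j4.06 + 1.2| = √(4.06² + 1.2²) = 4.234
|j4.06 + 94| = √(4.06² + 94²) = 94.09
|j4.06 + 3200| = √(4.06² + 3200²) = 3200
|L(j4.06)| = 127 / (4.234 × 94.09 × 3200) = 9.9634e-05
20 log₁₀(9.9634e-05) = -80.03 dB

-80.0 dB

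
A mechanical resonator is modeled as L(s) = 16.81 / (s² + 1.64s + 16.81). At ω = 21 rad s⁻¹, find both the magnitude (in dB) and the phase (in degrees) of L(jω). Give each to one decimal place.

|L| = -28.1 dB, ∠L = -175.4°

|(j21)² + 1.64(j21) + 16.81| = |-424.19 + j34.44| = 425.6
|L(j21)| = 16.81 / 425.6 = 0.039498
20 log₁₀(0.039498) = -28.07 dB
∠[(j21)² + 1.64(j21) + 16.81] = ∠[-424.19 + j34.44] = 175.36°
∠L(j21) = −175.36° = -175.36°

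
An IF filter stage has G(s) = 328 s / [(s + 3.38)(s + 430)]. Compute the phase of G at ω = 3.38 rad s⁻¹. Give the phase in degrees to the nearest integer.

45 deg

∠(j3.38) = 90.00°
∠(j3.38 + 3.38) = arctan(3.38/3.38) = 45.00°
∠(j3.38 + 430) = arctan(3.38/430) = 0.45°
∠G(j3.38) = 90.00° − (45.00° + 0.45°) = 44.55°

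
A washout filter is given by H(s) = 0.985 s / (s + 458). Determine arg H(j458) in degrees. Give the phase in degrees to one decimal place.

45.0 deg

∠(j458) = 90.00°
∠(j458 + 458) = arctan(458/458) = 45.00°
∠H(j458) = 90.00° − 45.00° = 45.00°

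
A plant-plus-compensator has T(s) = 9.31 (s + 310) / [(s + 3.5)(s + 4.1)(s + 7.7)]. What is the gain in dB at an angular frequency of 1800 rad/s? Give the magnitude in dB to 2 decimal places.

-110.71 dB

|j1800 + 310| = √(1800² + 310²) = 1826
|j1800 + 3.5| = √(1800² + 3.5²) = 1800
|j1800 + 4.1| = √(1800² + 4.1²) = 1800
|j1800 + 7.7| = √(1800² + 7.7²) = 1800
|T(j1800)| = 9.31 × 1826 / (1800 × 1800 × 1800) = 2.9157e-06
20 log₁₀(2.9157e-06) = -110.705 dB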